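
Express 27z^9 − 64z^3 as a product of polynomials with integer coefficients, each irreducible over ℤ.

z^3(3z^2 − 4)(9z^4 + 12z^2 + 16)

Pull out the common factor z^3, leaving 27z^6 − 64.
Recognize a difference of cubes with the parts 3z^2 and 4.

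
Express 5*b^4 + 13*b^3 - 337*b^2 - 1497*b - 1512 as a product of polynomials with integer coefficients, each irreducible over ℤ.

(5*b + 8)*(b + 3)*(b + 7)*(b - 9)

Among the possible rational roots, b = 9 is a root, so (b - 9) divides it; the quotient is 5*b^3 + 58*b^2 + 185*b + 168.
Continuing, b = -7 is a root, giving the factor (b + 7) and quotient 5*b^2 + 23*b + 24.
The remaining quadratic factors as (5*b + 8)(b + 3).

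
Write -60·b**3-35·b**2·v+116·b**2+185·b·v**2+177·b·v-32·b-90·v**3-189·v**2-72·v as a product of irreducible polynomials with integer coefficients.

Group: 4·b·(-15·b**2+25·b·v+29·b-10·v**2-21·v-8) + 9·v·(-15·b**2+25·b·v+29·b-10·v**2-21·v-8); both groups contain (-15·b**2+25·b·v+29·b-10·v**2-21·v-8), so (4·b+9·v) is a factor with cofactor -15·b**2+25·b·v+29·b-10·v**2-21·v-8.
The cofactor groups again: -15·b**2+25·b·v+29·b-10·v**2-21·v-8 = -5·b·(3·b-2·v-1) + (5·v+8)·(3·b-2·v-1); both groups contain (3·b-2·v-1), giving -(5·b-5·v-8)·(3·b-2·v-1).

-(3·b-2·v-1)·(4·b+9·v)·(5·b-5·v-8)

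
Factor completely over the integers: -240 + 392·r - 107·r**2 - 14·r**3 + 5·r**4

Trying the rational-root candidates, r = -5 is a root, so (r + 5) divides it; the quotient is 5·r**3 - 39·r**2 + 88·r - 48.
Then r = 4/5 is a root, so (5·r - 4) is a factor; dividing leaves r**2 - 7·r + 12.
The remaining quadratic factors as (r - 4)(r - 3).

(5·r - 4)·(r + 5)·(r - 3)·(r - 4)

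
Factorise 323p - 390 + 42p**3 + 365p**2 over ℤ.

Among the possible rational roots, p = -15/2 is a root, so (2p + 15) divides it; the quotient is 21p**2 + 25p - 26.
The remaining quadratic factors as (7p + 13)(3p - 2).

(2p + 15)(3p - 2)(7p + 13)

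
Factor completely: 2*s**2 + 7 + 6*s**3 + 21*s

(3*s + 1)*(2*s**2 + 7)

Group as (6*s**3 + 21*s) + (2*s**2 + 7) = 3*s*(2*s**2 + 7) + (2*s**2 + 7).
Both groups share the factor (2*s**2 + 7).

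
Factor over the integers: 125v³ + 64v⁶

v³(4v + 5)(16v² − 20v + 25)

Pull out the common factor v³, leaving 64v³ + 125.
Recognize a sum of cubes with the parts 4v and 5.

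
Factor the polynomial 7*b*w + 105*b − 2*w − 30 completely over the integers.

(7*b − 2)*(w + 15)

Group as (7*b*w + 105*b) + (−2*w − 30) = 7*b*(w + 15) − 2*(w + 15).
Both groups share the factor (w + 15).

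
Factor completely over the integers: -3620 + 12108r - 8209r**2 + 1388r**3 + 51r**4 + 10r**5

(2r - 5)(5r - 2)(r - 2)(r**2 + 10r + 181)

Among the possible rational roots, r = 2 is a root, giving the factor (r - 2) and quotient 10r**4 + 71r**3 + 1530r**2 - 5149r + 1810.
Next, r = 2/5 is a root, so (5r - 2) is a factor; dividing leaves 2r**3 + 15r**2 + 312r - 905.
Next, r = 5/2 is a root, so (2r - 5) is a factor; dividing leaves r**2 + 10r + 181.
The quadratic r**2 + 10r + 181 has discriminant -624 < 0 and is irreducible over ℤ.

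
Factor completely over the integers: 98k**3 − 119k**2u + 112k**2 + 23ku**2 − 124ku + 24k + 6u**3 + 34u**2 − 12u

Group: 7k(14k**2 − 5ku + 12k − u**2 − 6u) + (−6u + 2)(14k**2 − 5ku + 12k − u**2 − 6u); both groups contain (14k**2 − 5ku + 12k − u**2 − 6u), so (7k − 6u + 2) is a factor with cofactor 14k**2 − 5ku + 12k − u**2 − 6u.
The cofactor groups again: 14k**2 − 5ku + 12k − u**2 − 6u = 2k(7k + u + 6) − u(7k + u + 6); both groups contain (7k + u + 6), giving (2k − u)(7k + u + 6).

(2k − u)(7k + u + 6)(7k − 6u + 2)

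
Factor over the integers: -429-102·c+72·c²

Pull out the common factor 3, then factor the remaining trinomial.

3·(4·c-13)·(6·c+11)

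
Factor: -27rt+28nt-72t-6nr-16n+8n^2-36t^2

Group: 4n(2n+9t) + (-3r-4t-8)(2n+9t); both groups contain (2n+9t).

(2n+9t)(4n-3r-4t-8)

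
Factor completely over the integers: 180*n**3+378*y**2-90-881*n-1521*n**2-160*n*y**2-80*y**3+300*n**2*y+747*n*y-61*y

(12*n-8*y+5)*(15*n+5*y+2)*(n+2*y-9)

Group: 15*n*(12*n**2+16*n*y-103*n-16*y**2+82*y-45) + (5*y+2)*(12*n**2+16*n*y-103*n-16*y**2+82*y-45); both groups contain (12*n**2+16*n*y-103*n-16*y**2+82*y-45), so (15*n+5*y+2) is a factor with cofactor 12*n**2+16*n*y-103*n-16*y**2+82*y-45.
The cofactor groups again: 12*n**2+16*n*y-103*n-16*y**2+82*y-45 = n*(12*n-8*y+5) + (2*y-9)*(12*n-8*y+5); both groups contain (12*n-8*y+5), giving (n+2*y-9)*(12*n-8*y+5).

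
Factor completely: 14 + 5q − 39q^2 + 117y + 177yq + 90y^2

(15y − 3q + 2)(6y + 13q + 7)

Group: 15y(6y + 13q + 7) + (−3q + 2)(6y + 13q + 7); both groups contain (6y + 13q + 7).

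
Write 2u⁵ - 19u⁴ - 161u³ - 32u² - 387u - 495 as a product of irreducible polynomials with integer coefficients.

Testing divisors of the constant over divisors of the leading coefficient, u = 15 is a root, so (u - 15) divides it; the quotient is 2u⁴ + 11u³ + 4u² + 28u + 33.
Continuing, u = -1 is a root, giving the factor (u + 1) and quotient 2u³ + 9u² - 5u + 33.
Continuing, u = -11/2 is a root, giving the factor (2u + 11) and quotient u² - u + 3.
The quadratic u² - u + 3 has discriminant -11 < 0 and is irreducible over ℤ.

(2u + 11)(u + 1)(u - 15)(u² - u + 3)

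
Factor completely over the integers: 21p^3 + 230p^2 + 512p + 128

(3p + 8)(7p + 2)(p + 8)

Trying the rational-root candidates, p = -8/3 is a root, giving the factor (3p + 8) and quotient 7p^2 + 58p + 16.
The remaining quadratic factors as (p + 8)(7p + 2).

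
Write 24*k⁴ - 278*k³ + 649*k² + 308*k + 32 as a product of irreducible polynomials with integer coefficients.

Testing divisors of the constant over divisors of the leading coefficient, k = -1/4 is a root, so (4*k + 1) is a factor; dividing leaves 6*k³ - 71*k² + 180*k + 32.
Then k = 8 is a root, so (k - 8) divides it; the quotient is 6*k² - 23*k - 4.
The remaining quadratic factors as (k - 4)(6*k + 1).

(4*k + 1)*(6*k + 1)*(k - 4)*(k - 8)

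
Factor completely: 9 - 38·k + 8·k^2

Need a pair with product 8·9 = 72 and sum -38: that's -2 and -36.
Split the middle term: 8·k^2 - 2·k - 36·k + 9 = 2·k·(4·k - 1) - 9·(4·k - 1).

(2·k - 9)·(4·k - 1)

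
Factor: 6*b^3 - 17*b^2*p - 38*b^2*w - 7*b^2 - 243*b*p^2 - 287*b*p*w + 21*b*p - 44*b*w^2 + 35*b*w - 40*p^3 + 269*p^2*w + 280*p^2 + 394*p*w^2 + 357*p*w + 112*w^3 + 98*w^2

Group: 6*b*(b^2 - 3*b*p - 5*b*w - 40*p^2 - 51*p*w - 14*w^2) + (p - 8*w - 7)*(b^2 - 3*b*p - 5*b*w - 40*p^2 - 51*p*w - 14*w^2); both groups contain (b^2 - 3*b*p - 5*b*w - 40*p^2 - 51*p*w - 14*w^2), so (6*b + p - 8*w - 7) is a factor with cofactor b^2 - 3*b*p - 5*b*w - 40*p^2 - 51*p*w - 14*w^2.
The cofactor groups again: b^2 - 3*b*p - 5*b*w - 40*p^2 - 51*p*w - 14*w^2 = b*(b + 5*p + 2*w) + (-8*p - 7*w)*(b + 5*p + 2*w); both groups contain (b + 5*p + 2*w), giving (b - 8*p - 7*w)*(b + 5*p + 2*w).

(6*b + p - 8*w - 7)*(b + 5*p + 2*w)*(b - 8*p - 7*w)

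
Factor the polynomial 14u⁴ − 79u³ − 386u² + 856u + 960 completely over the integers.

Testing divisors of the constant over divisors of the leading coefficient, u = 5/2 is a root, giving the factor (2u − 5) and quotient 7u³ − 22u² − 248u − 192.
Then u = −4 is a root, giving the factor (u + 4) and quotient 7u² − 50u − 48.
The remaining quadratic factors as (7u + 6)(u − 8).

(2u − 5)(7u + 6)(u + 4)(u − 8)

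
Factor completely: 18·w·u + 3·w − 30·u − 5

Group as (18·w·u + 3·w) + (−30·u − 5) = 3·w·(6·u + 1) − 5·(6·u + 1).
Both groups share the factor (6·u + 1).

(3·w − 5)·(6·u + 1)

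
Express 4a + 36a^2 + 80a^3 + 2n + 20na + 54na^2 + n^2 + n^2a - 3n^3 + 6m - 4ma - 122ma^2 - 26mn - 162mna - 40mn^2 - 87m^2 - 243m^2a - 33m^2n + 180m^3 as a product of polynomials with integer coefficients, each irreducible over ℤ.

(12m + n - 5a - 1)(5m - 3n - 8a - 2)(3m + n + 2a)

Group: 3m(60m^2 - 31mn - 121ma - 29m - 3n^2 + 7na + n + 40a^2 + 18a + 2) + (n + 2a)(60m^2 - 31mn - 121ma - 29m - 3n^2 + 7na + n + 40a^2 + 18a + 2); both groups contain (60m^2 - 31mn - 121ma - 29m - 3n^2 + 7na + n + 40a^2 + 18a + 2), so (3m + n + 2a) is a factor with cofactor 60m^2 - 31mn - 121ma - 29m - 3n^2 + 7na + n + 40a^2 + 18a + 2.
The cofactor groups again: 60m^2 - 31mn - 121ma - 29m - 3n^2 + 7na + n + 40a^2 + 18a + 2 = 12m(5m - 3n - 8a - 2) + (n - 5a - 1)(5m - 3n - 8a - 2); both groups contain (5m - 3n - 8a - 2), giving (12m + n - 5a - 1)(5m - 3n - 8a - 2).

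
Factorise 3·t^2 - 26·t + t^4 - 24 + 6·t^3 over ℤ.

Testing divisors of the constant over divisors of the leading coefficient, t = -1 is a root, so (t + 1) divides it; the quotient is t^3 + 5·t^2 - 2·t - 24.
Then t = 2 is a root, so (t - 2) divides it; the quotient is t^2 + 7·t + 12.
The remaining quadratic factors as (t + 3)(t + 4).

(t + 1)·(t + 3)·(t + 4)·(t - 2)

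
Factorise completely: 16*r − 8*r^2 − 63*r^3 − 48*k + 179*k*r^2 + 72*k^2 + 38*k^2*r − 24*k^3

Group: 2*k*(−12*k^2 − 23*k*r + 12*k + 9*r^2 − 4*r) + (−7*r − 4)*(−12*k^2 − 23*k*r + 12*k + 9*r^2 − 4*r); both groups contain (−12*k^2 − 23*k*r + 12*k + 9*r^2 − 4*r), so (2*k − 7*r − 4) is a factor with cofactor −12*k^2 − 23*k*r + 12*k + 9*r^2 − 4*r.
The cofactor groups again: −12*k^2 − 23*k*r + 12*k + 9*r^2 − 4*r = −3*k*(4*k + 9*r − 4) + r*(4*k + 9*r − 4); both groups contain (4*k + 9*r − 4), giving −(3*k − r)*(4*k + 9*r − 4).

−(2*k − 7*r − 4)*(3*k − r)*(4*k + 9*r − 4)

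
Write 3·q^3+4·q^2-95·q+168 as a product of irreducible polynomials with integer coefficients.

(3·q-8)·(q+7)·(q-3)

Among the possible rational roots, q = 8/3 is a root, so (3·q-8) divides it; the quotient is q^2+4·q-21.
The remaining quadratic factors as (q+7)(q-3).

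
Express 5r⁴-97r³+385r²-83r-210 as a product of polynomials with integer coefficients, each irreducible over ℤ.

(5r+3)(r-1)(r-14)(r-5)

By the rational root theorem, r = 5 is a root, giving the factor (r-5) and quotient 5r³-72r²+25r+42.
Next, r = 1 is a root, so (r-1) is a factor; dividing leaves 5r²-67r-42.
The remaining quadratic factors as (r-14)(5r+3).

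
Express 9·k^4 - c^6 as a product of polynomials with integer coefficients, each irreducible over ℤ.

Recognize a difference of squares with the parts 3·k^2 and c^3.

(3·k^2 - c^3)·(3·k^2 + c^3)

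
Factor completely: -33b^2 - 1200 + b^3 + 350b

Trying the rational-root candidates, b = 8 is a root, giving the factor (b - 8) and quotient b^2 - 25b + 150.
The remaining quadratic factors as (b - 10)(b - 15).

(b - 10)(b - 15)(b - 8)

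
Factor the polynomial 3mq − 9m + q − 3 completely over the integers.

Group as (3mq − 9m) + (q − 3) = 3m(q − 3) + (q − 3).
Both groups share the factor (q − 3).

(3m + 1)(q − 3)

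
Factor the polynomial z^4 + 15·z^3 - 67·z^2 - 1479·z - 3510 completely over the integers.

(z + 13)·(z + 3)·(z + 9)·(z - 10)

Testing divisors of the constant over divisors of the leading coefficient, z = -9 is a root, so (z + 9) divides it; the quotient is z^3 + 6·z^2 - 121·z - 390.
Continuing, z = -13 is a root, so (z + 13) divides it; the quotient is z^2 - 7·z - 30.
The remaining quadratic factors as (z - 10)(z + 3).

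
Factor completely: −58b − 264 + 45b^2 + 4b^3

(4b − 11)(b + 12)(b + 2)

By the rational root theorem, b = −2 is a root, so (b + 2) is a factor; dividing leaves 4b^2 + 37b − 132.
The remaining quadratic factors as (b + 12)(4b − 11).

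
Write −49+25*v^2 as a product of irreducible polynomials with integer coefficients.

Need a pair with product 25·(−49) = −1225 and sum 0: that's 35 and −35.
Split the middle term: 25*v^2+35*v − 35*v−49 = 5*v*(5*v+7) − 7*(5*v+7).

(5*v+7)*(5*v−7)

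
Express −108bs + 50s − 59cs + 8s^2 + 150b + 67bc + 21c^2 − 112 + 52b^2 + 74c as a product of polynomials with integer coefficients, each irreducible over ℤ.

(13b + 7c − s − 8)(4b + 3c − 8s + 14)

Group: 4b(13b + 7c − s − 8) + (3c − 8s + 14)(13b + 7c − s − 8); both groups contain (13b + 7c − s − 8).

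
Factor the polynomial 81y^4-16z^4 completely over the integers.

(3y+2z)(3y-2z)(9y^2+4z^2)

Difference of squares twice: with A = 3y and B = 2z, A⁴ − B⁴ = (A² − B²)(A² + B²), and A² − B² factors again.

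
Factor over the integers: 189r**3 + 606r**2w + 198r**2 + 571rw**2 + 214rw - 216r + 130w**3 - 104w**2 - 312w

(3r + w - 2)(7r + 10w + 12)(9r + 13w)

Group: 7r(27r**2 + 48rw - 18r + 13w**2 - 26w) + (10w + 12)(27r**2 + 48rw - 18r + 13w**2 - 26w); both groups contain (27r**2 + 48rw - 18r + 13w**2 - 26w), so (7r + 10w + 12) is a factor with cofactor 27r**2 + 48rw - 18r + 13w**2 - 26w.
The cofactor groups again: 27r**2 + 48rw - 18r + 13w**2 - 26w = 9r(3r + w - 2) + 13w(3r + w - 2); both groups contain (3r + w - 2), giving (9r + 13w)(3r + w - 2).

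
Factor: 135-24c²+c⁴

Substitute u = c² to get a quadratic in u, then factor.
c²-15 is irreducible over ℤ (15 is not a perfect square).
c²-9 is a difference of squares.

(c+3)(c-3)(c²-15)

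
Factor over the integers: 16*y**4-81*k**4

(2*y-3*k)*(2*y+3*k)*(4*y**2+9*k**2)

(2*y)⁴ − (3*k)⁴ = ((2*y)² − (3*k)²)((2*y)² + (3*k)²); the first factor splits again, the second (4*y**2+9*k**2) is irreducible.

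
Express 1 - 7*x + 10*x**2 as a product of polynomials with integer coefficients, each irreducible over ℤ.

Need a pair with product 10·1 = 10 and sum -7: that's -2 and -5.
Split the middle term: 10*x**2 - 2*x - 5*x + 1 = 2*x*(5*x - 1) - (5*x - 1).

(2*x - 1)*(5*x - 1)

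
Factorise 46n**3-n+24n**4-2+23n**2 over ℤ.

(2n+1)(3n+2)(4n-1)(n+1)

Testing divisors of the constant over divisors of the leading coefficient, n = -1/2 is a root, so (2n+1) is a factor; dividing leaves 12n**3+17n**2+3n-2.
Continuing, n = 1/4 is a root, giving the factor (4n-1) and quotient 3n**2+5n+2.
The remaining quadratic factors as (3n+2)(n+1).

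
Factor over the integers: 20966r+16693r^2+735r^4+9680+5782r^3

Testing divisors of the constant over divisors of the leading coefficient, r = -11/7 is a root, giving the factor (7r+11) and quotient 105r^3+661r^2+1346r+880.
Next, r = -11/5 is a root, so (5r+11) is a factor; dividing leaves 21r^2+86r+80.
The remaining quadratic factors as (3r+8)(7r+10).

(3r+8)(5r+11)(7r+10)(7r+11)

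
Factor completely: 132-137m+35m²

(5m-11)(7m-12)

Need a pair with product 35·132 = 4620 and sum -137: that's -77 and -60.
Split the middle term: 35m²-77m - 60m+132 = 7m(5m-11) - 12(5m-11).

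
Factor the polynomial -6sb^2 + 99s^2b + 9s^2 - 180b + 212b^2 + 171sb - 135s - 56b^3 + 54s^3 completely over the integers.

(3s - 2b + 5)(3s + 4b)(6s + 7b - 9)

Group: 3s(18s^2 + 45sb - 27s + 28b^2 - 36b) + (-2b + 5)(18s^2 + 45sb - 27s + 28b^2 - 36b); both groups contain (18s^2 + 45sb - 27s + 28b^2 - 36b), so (3s - 2b + 5) is a factor with cofactor 18s^2 + 45sb - 27s + 28b^2 - 36b.
The cofactor groups again: 18s^2 + 45sb - 27s + 28b^2 - 36b = 6s(3s + 4b) + (7b - 9)(3s + 4b); both groups contain (3s + 4b), giving (6s + 7b - 9)(3s + 4b).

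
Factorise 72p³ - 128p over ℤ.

Factor out 8p, leaving 9p² - 16, which is a difference of two squares.

8p(3p + 4)(3p - 4)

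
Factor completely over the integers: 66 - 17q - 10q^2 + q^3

Among the possible rational roots, q = -3 is a root, so (q + 3) is a factor; dividing leaves q^2 - 13q + 22.
The remaining quadratic factors as (q - 2)(q - 11).

(q + 3)(q - 11)(q - 2)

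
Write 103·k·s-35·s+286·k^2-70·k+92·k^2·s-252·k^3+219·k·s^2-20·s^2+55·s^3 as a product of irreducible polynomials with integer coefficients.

Group: 14·k·(-18·k^2+13·k·s+14·k+11·s^2+7·s) + (5·s-5)·(-18·k^2+13·k·s+14·k+11·s^2+7·s); both groups contain (-18·k^2+13·k·s+14·k+11·s^2+7·s), so (14·k+5·s-5) is a factor with cofactor -18·k^2+13·k·s+14·k+11·s^2+7·s.
The cofactor groups again: -18·k^2+13·k·s+14·k+11·s^2+7·s = -9·k·(2·k+s) + (11·s+7)·(2·k+s); both groups contain (2·k+s), giving -(9·k-11·s-7)·(2·k+s).

-(14·k+5·s-5)·(2·k+s)·(9·k-11·s-7)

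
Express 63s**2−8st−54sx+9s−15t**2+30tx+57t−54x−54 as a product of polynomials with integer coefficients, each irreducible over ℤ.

(7s+3t−6x−6)(9s−5t+9)

Group: 7s(9s−5t+9) + (3t−6x−6)(9s−5t+9); both groups contain (9s−5t+9).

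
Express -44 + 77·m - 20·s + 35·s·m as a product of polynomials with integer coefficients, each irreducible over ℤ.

(5·s + 11)·(7·m - 4)

Group as (35·s·m - 20·s) + (77·m - 44) = 5·s·(7·m - 4) + 11·(7·m - 4).
Both groups share the factor (7·m - 4).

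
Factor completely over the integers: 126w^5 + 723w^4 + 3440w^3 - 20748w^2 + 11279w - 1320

(3w - 8)(6w - 1)(7w - 3)(w^2 + 9w + 55)

Trying the rational-root candidates, w = 8/3 is a root, giving the factor (3w - 8) and quotient 42w^4 + 353w^3 + 2088w^2 - 1348w + 165.
Continuing, w = 1/6 is a root, giving the factor (6w - 1) and quotient 7w^3 + 60w^2 + 358w - 165.
Next, w = 3/7 is a root, so (7w - 3) divides it; the quotient is w^2 + 9w + 55.
The quadratic w^2 + 9w + 55 has discriminant -139 < 0 and is irreducible over ℤ.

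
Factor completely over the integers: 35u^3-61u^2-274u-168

Testing divisors of the constant over divisors of the leading coefficient, u = -7/5 is a root, so (5u+7) is a factor; dividing leaves 7u^2-22u-24.
The remaining quadratic factors as (u-4)(7u+6).

(5u+7)(7u+6)(u-4)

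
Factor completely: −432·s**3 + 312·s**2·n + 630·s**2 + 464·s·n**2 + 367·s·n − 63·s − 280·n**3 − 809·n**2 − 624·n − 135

Group: 6·s·(−72·s**2 − 32·s·n + 45·s + 40·n**2 + 87·n + 27) + (−7·n − 5)·(−72·s**2 − 32·s·n + 45·s + 40·n**2 + 87·n + 27); both groups contain (−72·s**2 − 32·s·n + 45·s + 40·n**2 + 87·n + 27), so (6·s − 7·n − 5) is a factor with cofactor −72·s**2 − 32·s·n + 45·s + 40·n**2 + 87·n + 27.
The cofactor groups again: −72·s**2 − 32·s·n + 45·s + 40·n**2 + 87·n + 27 = −9·s·(8·s + 8·n + 3) + (5·n + 9)·(8·s + 8·n + 3); both groups contain (8·s + 8·n + 3), giving −(9·s − 5·n − 9)·(8·s + 8·n + 3).

−(9·s − 5·n − 9)·(6·s − 7·n − 5)·(8·s + 8·n + 3)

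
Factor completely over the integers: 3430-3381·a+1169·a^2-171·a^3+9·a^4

By the rational root theorem, a = 14/3 is a root, so (3·a-14) divides it; the quotient is 3·a^3-43·a^2+189·a-245.
Continuing, a = 7 is a root, so (a-7) divides it; the quotient is 3·a^2-22·a+35.
The remaining quadratic factors as (a-5)(3·a-7).

(3·a-14)·(3·a-7)·(a-5)·(a-7)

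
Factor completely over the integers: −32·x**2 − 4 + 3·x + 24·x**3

(3·x − 4)·(8·x**2 + 1)

Group as (24·x**3 + 3·x) + (−32·x**2 − 4) = 3·x·(8·x**2 + 1) − 4·(8·x**2 + 1).
Both groups share the factor (8·x**2 + 1).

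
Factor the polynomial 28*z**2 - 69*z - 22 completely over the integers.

(4*z - 11)*(7*z + 2)

Need a pair with product 28·(-22) = -616 and sum -69: that's 8 and -77.
Split the middle term: 28*z**2 + 8*z - 77*z - 22 = 4*z*(7*z + 2) - 11*(7*z + 2).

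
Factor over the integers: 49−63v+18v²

(3v−7)(6v−7)

Need a pair with product 18·49 = 882 and sum −63: that's −42 and −21.
Split the middle term: 18v²−42v − 21v+49 = 6v(3v−7) − 7(3v−7).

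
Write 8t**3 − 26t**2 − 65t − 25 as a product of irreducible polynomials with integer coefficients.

Testing divisors of the constant over divisors of the leading coefficient, t = 5 is a root, so (t − 5) divides it; the quotient is 8t**2 + 14t + 5.
The remaining quadratic factors as (4t + 5)(2t + 1).

(2t + 1)(4t + 5)(t − 5)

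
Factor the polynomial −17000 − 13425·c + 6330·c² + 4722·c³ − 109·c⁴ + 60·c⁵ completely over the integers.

(3·c − 5)·(4·c + 5)·(5·c + 8)·(c² − 3·c + 85)

Trying the rational-root candidates, c = −8/5 is a root, giving the factor (5·c + 8) and quotient 12·c⁴ − 41·c³ + 1010·c² − 350·c − 2125.
Continuing, c = −5/4 is a root, so (4·c + 5) divides it; the quotient is 3·c³ − 14·c² + 270·c − 425.
Continuing, c = 5/3 is a root, so (3·c − 5) is a factor; dividing leaves c² − 3·c + 85.
The quadratic c² − 3·c + 85 has discriminant −331 < 0 and is irreducible over ℤ.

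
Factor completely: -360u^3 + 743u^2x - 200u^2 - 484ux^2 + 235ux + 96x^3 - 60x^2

Group: 5u(-72u^2 + 91ux - 40u - 24x^2 + 15x) - 4x(-72u^2 + 91ux - 40u - 24x^2 + 15x); both groups contain (-72u^2 + 91ux - 40u - 24x^2 + 15x), so (5u - 4x) is a factor with cofactor -72u^2 + 91ux - 40u - 24x^2 + 15x.
The cofactor groups again: -72u^2 + 91ux - 40u - 24x^2 + 15x = -9u(8u - 3x) + (8x - 5)(8u - 3x); both groups contain (8u - 3x), giving -(9u - 8x + 5)(8u - 3x).

-(5u - 4x)(8u - 3x)(9u - 8x + 5)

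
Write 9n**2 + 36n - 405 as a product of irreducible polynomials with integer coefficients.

Pull out the common factor 9, then factor the remaining trinomial.

9(n + 9)(n - 5)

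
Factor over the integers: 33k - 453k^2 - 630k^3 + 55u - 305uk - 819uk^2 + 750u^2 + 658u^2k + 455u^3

(13u - 15k + 1)(7u + 14k + 11)(5u + 3k)

Group: 13u(35u^2 + 91uk + 55u + 42k^2 + 33k) + (-15k + 1)(35u^2 + 91uk + 55u + 42k^2 + 33k); both groups contain (35u^2 + 91uk + 55u + 42k^2 + 33k), so (13u - 15k + 1) is a factor with cofactor 35u^2 + 91uk + 55u + 42k^2 + 33k.
The cofactor groups again: 35u^2 + 91uk + 55u + 42k^2 + 33k = 7u(5u + 3k) + (14k + 11)(5u + 3k); both groups contain (5u + 3k), giving (7u + 14k + 11)(5u + 3k).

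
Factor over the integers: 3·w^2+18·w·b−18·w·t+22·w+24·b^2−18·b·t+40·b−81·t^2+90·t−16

Group: 3·w·(w+4·b−9·t+8) + (6·b+9·t−2)·(w+4·b−9·t+8); both groups contain (w+4·b−9·t+8).

(w+4·b−9·t+8)·(3·w+6·b+9·t−2)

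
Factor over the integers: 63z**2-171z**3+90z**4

Pull out the common factor 9z**2, then factor the remaining trinomial.

9z**2(2z-1)(5z-7)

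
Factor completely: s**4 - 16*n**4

(s - 2*n)*(s + 2*n)*(s**2 + 4*n**2)

Write as (s**2)² − (4*n**2)², then factor s**2 - 4*n**2 once more.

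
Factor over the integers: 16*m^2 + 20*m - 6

Pull out the common factor 2, then factor the remaining trinomial.

2*(2*m + 3)*(4*m - 1)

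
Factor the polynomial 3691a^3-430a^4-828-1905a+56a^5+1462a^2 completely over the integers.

(2a+1)(4a-3)(7a+4)(a^2-8a+69)

Trying the rational-root candidates, a = -4/7 is a root, so (7a+4) divides it; the quotient is 8a^4-66a^3+565a^2-114a-207.
Continuing, a = 3/4 is a root, giving the factor (4a-3) and quotient 2a^3-15a^2+130a+69.
Then a = -1/2 is a root, so (2a+1) is a factor; dividing leaves a^2-8a+69.
The quadratic a^2-8a+69 has discriminant -212 < 0 and is irreducible over ℤ.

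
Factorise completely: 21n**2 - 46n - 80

Need a pair with product 21·(-80) = -1680 and sum -46: that's -70 and 24.
Split the middle term: 21n**2 - 70n + 24n - 80 = 7n(3n - 10) + 8(3n - 10).

(3n - 10)(7n + 8)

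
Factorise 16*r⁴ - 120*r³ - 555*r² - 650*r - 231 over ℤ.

(4*r + 3)*(4*r + 7)*(r + 1)*(r - 11)

Trying the rational-root candidates, r = -7/4 is a root, so (4*r + 7) is a factor; dividing leaves 4*r³ - 37*r² - 74*r - 33.
Continuing, r = -3/4 is a root, so (4*r + 3) divides it; the quotient is r² - 10*r - 11.
The remaining quadratic factors as (r + 1)(r - 11).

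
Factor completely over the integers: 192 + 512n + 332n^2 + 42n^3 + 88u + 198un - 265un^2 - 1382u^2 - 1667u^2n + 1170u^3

(9u - 14n - 8)(10u - n - 6)(13u + 3n + 4)

Group: 9u(130u^2 + 17un - 38u - 3n^2 - 22n - 24) + (-14n - 8)(130u^2 + 17un - 38u - 3n^2 - 22n - 24); both groups contain (130u^2 + 17un - 38u - 3n^2 - 22n - 24), so (9u - 14n - 8) is a factor with cofactor 130u^2 + 17un - 38u - 3n^2 - 22n - 24.
The cofactor groups again: 130u^2 + 17un - 38u - 3n^2 - 22n - 24 = 10u(13u + 3n + 4) + (-n - 6)(13u + 3n + 4); both groups contain (13u + 3n + 4), giving (10u - n - 6)(13u + 3n + 4).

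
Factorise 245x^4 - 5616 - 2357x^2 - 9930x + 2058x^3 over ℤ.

(5x - 13)(7x + 6)(7x + 8)(x + 9)

By the rational root theorem, x = 13/5 is a root, so (5x - 13) divides it; the quotient is 49x^3 + 539x^2 + 930x + 432.
Next, x = -9 is a root, giving the factor (x + 9) and quotient 49x^2 + 98x + 48.
The remaining quadratic factors as (7x + 8)(7x + 6).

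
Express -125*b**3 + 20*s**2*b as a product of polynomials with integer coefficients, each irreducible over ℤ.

Every term has a factor of 5*b. Then 4*s**2 - 25*b**2 = (2*s)² − (5*b)².

5*b*(2*s - 5*b)*(2*s + 5*b)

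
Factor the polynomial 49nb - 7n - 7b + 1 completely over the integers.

(7b - 1)(7n - 1)

Group as (49nb - 7n) + (-7b + 1) = 7n(7b - 1) - (7b - 1).
Both groups share the factor (7b - 1).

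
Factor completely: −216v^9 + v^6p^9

Pull out the common factor v^6, leaving −216v^3 + p^9.
Recognize a difference of cubes with the parts p^3 and 6v.

−v^6(6v − p^3)(36v^2 + 6vp^3 + p^6)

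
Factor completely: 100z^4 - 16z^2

Factor out 4z^2, leaving 25z^2 - 4, which is a difference of two squares.

4z^2(5z + 2)(5z - 2)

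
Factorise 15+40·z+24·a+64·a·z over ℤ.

Group as (64·a·z+24·a) + (40·z+15) = 8·a·(8·z+3) + 5·(8·z+3).
Both groups share the factor (8·z+3).

(8·a+5)·(8·z+3)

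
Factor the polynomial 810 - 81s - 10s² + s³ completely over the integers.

Among the possible rational roots, s = 9 is a root, so (s - 9) divides it; the quotient is s² - s - 90.
The remaining quadratic factors as (s - 10)(s + 9).

(s + 9)(s - 10)(s - 9)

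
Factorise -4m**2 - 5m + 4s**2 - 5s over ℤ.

-(4m - 4s + 5)(m + s)

Group: -m(4m - 4s + 5) - s(4m - 4s + 5); both groups contain (4m - 4s + 5).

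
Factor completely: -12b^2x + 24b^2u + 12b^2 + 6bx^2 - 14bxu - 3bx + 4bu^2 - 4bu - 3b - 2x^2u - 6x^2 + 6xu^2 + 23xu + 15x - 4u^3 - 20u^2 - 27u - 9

Group: x(-12b^2 + 6bx - 2bu + 3b - 2xu - 6x + 2u^2 + 9u + 9) + (-2u - 1)(-12b^2 + 6bx - 2bu + 3b - 2xu - 6x + 2u^2 + 9u + 9); both groups contain (-12b^2 + 6bx - 2bu + 3b - 2xu - 6x + 2u^2 + 9u + 9), so (x - 2u - 1) is a factor with cofactor -12b^2 + 6bx - 2bu + 3b - 2xu - 6x + 2u^2 + 9u + 9.
The cofactor groups again: -12b^2 + 6bx - 2bu + 3b - 2xu - 6x + 2u^2 + 9u + 9 = -4b(3b - u - 3) + (2x - 2u - 3)(3b - u - 3); both groups contain (3b - u - 3), giving -(4b - 2x + 2u + 3)(3b - u - 3).

-(x - 2u - 1)(3b - u - 3)(4b - 2x + 2u + 3)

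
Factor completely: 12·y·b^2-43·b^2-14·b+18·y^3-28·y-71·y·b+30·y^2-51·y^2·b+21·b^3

Group: 3·y·(6·y^2-11·y·b-4·y-7·b^2-2·b) + (-3·b+7)·(6·y^2-11·y·b-4·y-7·b^2-2·b); both groups contain (6·y^2-11·y·b-4·y-7·b^2-2·b), so (3·y-3·b+7) is a factor with cofactor 6·y^2-11·y·b-4·y-7·b^2-2·b.
The cofactor groups again: 6·y^2-11·y·b-4·y-7·b^2-2·b = 3·y·(2·y+b) + (-7·b-2)·(2·y+b); both groups contain (2·y+b), giving (3·y-7·b-2)·(2·y+b).

(3·y-3·b+7)·(3·y-7·b-2)·(2·y+b)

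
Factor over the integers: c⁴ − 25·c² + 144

Among the possible rational roots, c = −3 is a root, so (c + 3) is a factor; dividing leaves c³ − 3·c² − 16·c + 48.
Continuing, c = 4 is a root, so (c − 4) is a factor; dividing leaves c² + c − 12.
The remaining quadratic factors as (c − 3)(c + 4).

(c + 3)·(c + 4)·(c − 3)·(c − 4)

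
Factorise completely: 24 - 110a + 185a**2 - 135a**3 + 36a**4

(3a - 2)(3a - 4)(4a - 3)(a - 1)

Testing divisors of the constant over divisors of the leading coefficient, a = 2/3 is a root, so (3a - 2) divides it; the quotient is 12a**3 - 37a**2 + 37a - 12.
Then a = 3/4 is a root, so (4a - 3) divides it; the quotient is 3a**2 - 7a + 4.
The remaining quadratic factors as (a - 1)(3a - 4).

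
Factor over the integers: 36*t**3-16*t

4*t*(3*t+2)*(3*t-2)

Pull out the common factor 4*t; 9*t**2-4 is a difference of squares.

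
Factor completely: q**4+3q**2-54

Substitute u = q**2 to get a quadratic in u, then factor.
q**2+9 is irreducible over ℤ (sum of squares).
q**2-6 is irreducible over ℤ (6 is not a perfect square).

(q**2+9)(q**2-6)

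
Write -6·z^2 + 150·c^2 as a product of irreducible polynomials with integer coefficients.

Factor out 6, leaving 25·c^2 - z^2, which is a difference of two squares.

6·(5·c + z)·(5·c - z)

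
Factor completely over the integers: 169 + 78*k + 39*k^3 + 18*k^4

Group as (18*k^4 + 78*k) + (39*k^3 + 169) = 6*k*(3*k^3 + 13) + 13*(3*k^3 + 13).
Both groups share the factor (3*k^3 + 13).

(6*k + 13)*(3*k^3 + 13)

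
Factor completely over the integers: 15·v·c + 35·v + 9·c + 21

Group as (15·v·c + 35·v) + (9·c + 21) = 5·v·(3·c + 7) + 3·(3·c + 7).
Both groups share the factor (3·c + 7).

(3·c + 7)·(5·v + 3)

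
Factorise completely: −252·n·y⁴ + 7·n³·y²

7·n·y²·(n + 6·y)·(n − 6·y)

Pull out the common factor 7·n·y²; n² − 36·y² is a difference of squares.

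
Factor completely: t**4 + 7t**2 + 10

(t**2 + 2)(t**2 + 5)

Substitute u = t**2 to get a quadratic in u, then factor.
t**2 + 5 is irreducible over ℤ (always positive, so no real roots).
t**2 + 2 is irreducible over ℤ (always positive, so no real roots).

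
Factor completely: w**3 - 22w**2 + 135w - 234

By the rational root theorem, w = 6 is a root, giving the factor (w - 6) and quotient w**2 - 16w + 39.
The remaining quadratic factors as (w - 13)(w - 3).

(w - 13)(w - 3)(w - 6)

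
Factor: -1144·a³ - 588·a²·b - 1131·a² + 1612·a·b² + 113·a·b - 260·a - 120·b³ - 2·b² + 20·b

Group: 8·a·(-143·a² + 141·a·b - 52·a - 10·b² + 4·b) + (12·b + 5)·(-143·a² + 141·a·b - 52·a - 10·b² + 4·b); both groups contain (-143·a² + 141·a·b - 52·a - 10·b² + 4·b), so (8·a + 12·b + 5) is a factor with cofactor -143·a² + 141·a·b - 52·a - 10·b² + 4·b.
The cofactor groups again: -143·a² + 141·a·b - 52·a - 10·b² + 4·b = -11·a·(13·a - b) + (10·b - 4)·(13·a - b); both groups contain (13·a - b), giving -(11·a - 10·b + 4)·(13·a - b).

-(11·a - 10·b + 4)·(13·a - b)·(8·a + 12·b + 5)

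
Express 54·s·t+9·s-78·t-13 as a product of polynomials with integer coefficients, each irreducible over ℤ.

(6·t+1)·(9·s-13)

Group as (54·s·t+9·s) + (-78·t-13) = 9·s·(6·t+1) - 13·(6·t+1).
Both groups share the factor (6·t+1).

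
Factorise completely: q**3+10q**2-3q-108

(q+4)(q+9)(q-3)

Trying the rational-root candidates, q = -9 is a root, so (q+9) is a factor; dividing leaves q**2+q-12.
The remaining quadratic factors as (q-3)(q+4).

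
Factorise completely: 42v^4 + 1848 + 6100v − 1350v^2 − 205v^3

(2v + 11)(3v − 14)(7v + 2)(v − 6)

By the rational root theorem, v = −11/2 is a root, giving the factor (2v + 11) and quotient 21v^3 − 218v^2 + 524v + 168.
Next, v = −2/7 is a root, so (7v + 2) divides it; the quotient is 3v^2 − 32v + 84.
The remaining quadratic factors as (v − 6)(3v − 14).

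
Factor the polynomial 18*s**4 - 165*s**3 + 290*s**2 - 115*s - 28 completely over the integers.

(3*s - 4)*(6*s + 1)*(s - 1)*(s - 7)

Among the possible rational roots, s = 4/3 is a root, so (3*s - 4) is a factor; dividing leaves 6*s**3 - 47*s**2 + 34*s + 7.
Then s = 1 is a root, giving the factor (s - 1) and quotient 6*s**2 - 41*s - 7.
The remaining quadratic factors as (s - 7)(6*s + 1).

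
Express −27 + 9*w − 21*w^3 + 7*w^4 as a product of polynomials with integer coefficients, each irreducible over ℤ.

(w − 3)*(7*w^3 + 9)

Group as (7*w^4 + 9*w) + (−21*w^3 − 27) = w*(7*w^3 + 9) − 3*(7*w^3 + 9).
Both groups share the factor (7*w^3 + 9).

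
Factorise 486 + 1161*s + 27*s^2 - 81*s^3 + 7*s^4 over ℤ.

(7*s + 3)*(s + 3)*(s - 6)*(s - 9)

Among the possible rational roots, s = -3 is a root, so (s + 3) divides it; the quotient is 7*s^3 - 102*s^2 + 333*s + 162.
Continuing, s = 9 is a root, so (s - 9) divides it; the quotient is 7*s^2 - 39*s - 18.
The remaining quadratic factors as (s - 6)(7*s + 3).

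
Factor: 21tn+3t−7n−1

Group as (21tn+3t) + (−7n−1) = 3t(7n+1) − (7n+1).
Both groups share the factor (7n+1).

(3t−1)(7n+1)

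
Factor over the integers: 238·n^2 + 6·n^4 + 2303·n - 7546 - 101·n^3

Testing divisors of the constant over divisors of the leading coefficient, n = 7 is a root, so (n - 7) divides it; the quotient is 6·n^3 - 59·n^2 - 175·n + 1078.
Continuing, n = -14/3 is a root, so (3·n + 14) divides it; the quotient is 2·n^2 - 29·n + 77.
The remaining quadratic factors as (2·n - 7)(n - 11).

(2·n - 7)·(3·n + 14)·(n - 11)·(n - 7)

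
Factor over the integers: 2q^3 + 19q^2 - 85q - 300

(2q + 5)(q + 12)(q - 5)

Trying the rational-root candidates, q = -12 is a root, so (q + 12) is a factor; dividing leaves 2q^2 - 5q - 25.
The remaining quadratic factors as (q - 5)(2q + 5).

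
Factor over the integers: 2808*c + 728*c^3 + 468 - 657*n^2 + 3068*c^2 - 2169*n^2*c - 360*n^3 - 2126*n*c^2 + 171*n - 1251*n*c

-(15*n - 4*c - 12)*(8*n + 13*c + 13)*(3*n + 14*c + 3)

Group: 15*n*(-24*n^2 - 151*n*c - 63*n - 182*c^2 - 221*c - 39) + (-4*c - 12)*(-24*n^2 - 151*n*c - 63*n - 182*c^2 - 221*c - 39); both groups contain (-24*n^2 - 151*n*c - 63*n - 182*c^2 - 221*c - 39), so (15*n - 4*c - 12) is a factor with cofactor -24*n^2 - 151*n*c - 63*n - 182*c^2 - 221*c - 39.
The cofactor groups again: -24*n^2 - 151*n*c - 63*n - 182*c^2 - 221*c - 39 = -8*n*(3*n + 14*c + 3) + (-13*c - 13)*(3*n + 14*c + 3); both groups contain (3*n + 14*c + 3), giving -(8*n + 13*c + 13)*(3*n + 14*c + 3).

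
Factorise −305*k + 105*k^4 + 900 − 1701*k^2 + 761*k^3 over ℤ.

(3*k − 5)*(5*k − 4)*(7*k + 5)*(k + 9)

By the rational root theorem, k = −9 is a root, so (k + 9) divides it; the quotient is 105*k^3 − 184*k^2 − 45*k + 100.
Next, k = 4/5 is a root, giving the factor (5*k − 4) and quotient 21*k^2 − 20*k − 25.
The remaining quadratic factors as (7*k + 5)(3*k − 5).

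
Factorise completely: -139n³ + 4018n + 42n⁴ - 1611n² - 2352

By the rational root theorem, n = 7 is a root, so (n - 7) is a factor; dividing leaves 42n³ + 155n² - 526n + 336.
Next, n = -6 is a root, so (n + 6) divides it; the quotient is 42n² - 97n + 56.
The remaining quadratic factors as (6n - 7)(7n - 8).

(6n - 7)(7n - 8)(n + 6)(n - 7)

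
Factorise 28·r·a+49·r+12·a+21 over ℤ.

(4·a+7)·(7·r+3)

Group as (28·r·a+49·r) + (12·a+21) = 7·r·(4·a+7) + 3·(4·a+7).
Both groups share the factor (4·a+7).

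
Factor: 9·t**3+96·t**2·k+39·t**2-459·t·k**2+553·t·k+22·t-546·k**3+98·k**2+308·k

Group: t·(9·t**2-30·t·k+39·t-39·k**2+7·k+22) + 14·k·(9·t**2-30·t·k+39·t-39·k**2+7·k+22); both groups contain (9·t**2-30·t·k+39·t-39·k**2+7·k+22), so (t+14·k) is a factor with cofactor 9·t**2-30·t·k+39·t-39·k**2+7·k+22.
The cofactor groups again: 9·t**2-30·t·k+39·t-39·k**2+7·k+22 = 3·t·(3·t+3·k+2) + (-13·k+11)·(3·t+3·k+2); both groups contain (3·t+3·k+2), giving (3·t-13·k+11)·(3·t+3·k+2).

(3·t-13·k+11)·(t+14·k)·(3·t+3·k+2)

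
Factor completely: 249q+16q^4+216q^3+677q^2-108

Testing divisors of the constant over divisors of the leading coefficient, q = 1/4 is a root, so (4q-1) is a factor; dividing leaves 4q^3+55q^2+183q+108.
Continuing, q = -9 is a root, so (q+9) divides it; the quotient is 4q^2+19q+12.
The remaining quadratic factors as (q+4)(4q+3).

(4q+3)(4q-1)(q+4)(q+9)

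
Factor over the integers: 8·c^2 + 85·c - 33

Need a pair with product 8·(-33) = -264 and sum 85: that's 88 and -3.
Split the middle term: 8·c^2 + 88·c - 3·c - 33 = 8·c·(c + 11) - 3·(c + 11).

(8·c - 3)·(c + 11)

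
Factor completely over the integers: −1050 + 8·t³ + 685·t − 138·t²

(2·t − 7)·(4·t − 15)·(t − 10)

By the rational root theorem, t = 7/2 is a root, so (2·t − 7) is a factor; dividing leaves 4·t² − 55·t + 150.
The remaining quadratic factors as (4·t − 15)(t − 10).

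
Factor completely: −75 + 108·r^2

Pull out the common factor 3; 36·r^2 − 25 is a difference of squares.

3·(6·r + 5)·(6·r − 5)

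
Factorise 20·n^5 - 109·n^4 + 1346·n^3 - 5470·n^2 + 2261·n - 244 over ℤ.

Trying the rational-root candidates, n = 1/4 is a root, so (4·n - 1) is a factor; dividing leaves 5·n^4 - 26·n^3 + 330·n^2 - 1285·n + 244.
Next, n = 4 is a root, giving the factor (n - 4) and quotient 5·n^3 - 6·n^2 + 306·n - 61.
Then n = 1/5 is a root, so (5·n - 1) is a factor; dividing leaves n^2 - n + 61.
The quadratic n^2 - n + 61 has discriminant -243 < 0 and is irreducible over ℤ.

(4·n - 1)·(5·n - 1)·(n - 4)·(n^2 - n + 61)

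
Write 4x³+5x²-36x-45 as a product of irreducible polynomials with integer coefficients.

Trying the rational-root candidates, x = 3 is a root, so (x-3) is a factor; dividing leaves 4x²+17x+15.
The remaining quadratic factors as (x+3)(4x+5).

(4x+5)(x+3)(x-3)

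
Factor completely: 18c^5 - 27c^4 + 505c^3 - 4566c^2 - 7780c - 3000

Trying the rational-root candidates, c = -5/6 is a root, giving the factor (6c + 5) and quotient 3c^4 - 7c^3 + 90c^2 - 836c - 600.
Continuing, c = 6 is a root, giving the factor (c - 6) and quotient 3c^3 + 11c^2 + 156c + 100.
Continuing, c = -2/3 is a root, so (3c + 2) divides it; the quotient is c^2 + 3c + 50.
The quadratic c^2 + 3c + 50 has discriminant -191 < 0 and is irreducible over ℤ.

(3c + 2)(6c + 5)(c - 6)(c^2 + 3c + 50)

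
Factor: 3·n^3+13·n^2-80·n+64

By the rational root theorem, n = 1 is a root, so (n-1) is a factor; dividing leaves 3·n^2+16·n-64.
The remaining quadratic factors as (3·n-8)(n+8).

(3·n-8)·(n+8)·(n-1)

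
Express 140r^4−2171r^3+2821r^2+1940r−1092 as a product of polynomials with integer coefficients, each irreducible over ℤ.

Trying the rational-root candidates, r = 13/7 is a root, giving the factor (7r−13) and quotient 20r^3−273r^2−104r+84.
Then r = 14 is a root, so (r−14) is a factor; dividing leaves 20r^2+7r−6.
The remaining quadratic factors as (5r−2)(4r+3).

(4r+3)(5r−2)(7r−13)(r−14)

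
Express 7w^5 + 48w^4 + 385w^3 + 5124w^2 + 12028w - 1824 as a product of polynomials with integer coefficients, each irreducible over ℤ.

(7w - 1)(w + 3)(w + 8)(w^2 - 4w + 76)

Testing divisors of the constant over divisors of the leading coefficient, w = -8 is a root, so (w + 8) divides it; the quotient is 7w^4 - 8w^3 + 449w^2 + 1532w - 228.
Continuing, w = -3 is a root, giving the factor (w + 3) and quotient 7w^3 - 29w^2 + 536w - 76.
Next, w = 1/7 is a root, giving the factor (7w - 1) and quotient w^2 - 4w + 76.
The quadratic w^2 - 4w + 76 has discriminant -288 < 0 and is irreducible over ℤ.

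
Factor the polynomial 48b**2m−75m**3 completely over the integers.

3m(4b+5m)(4b−5m)

Every term has a factor of 3m. Then 16b**2−25m**2 = (4b)² − (5m)².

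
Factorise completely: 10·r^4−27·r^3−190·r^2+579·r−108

(2·r+9)·(5·r−1)·(r−3)·(r−4)

By the rational root theorem, r = −9/2 is a root, so (2·r+9) is a factor; dividing leaves 5·r^3−36·r^2+67·r−12.
Continuing, r = 3 is a root, so (r−3) divides it; the quotient is 5·r^2−21·r+4.
The remaining quadratic factors as (r−4)(5·r−1).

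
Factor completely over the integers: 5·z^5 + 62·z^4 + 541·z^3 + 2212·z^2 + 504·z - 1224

(5·z - 3)·(z + 1)·(z + 6)·(z^2 + 6·z + 68)

Among the possible rational roots, z = -6 is a root, so (z + 6) divides it; the quotient is 5·z^4 + 32·z^3 + 349·z^2 + 118·z - 204.
Next, z = -1 is a root, giving the factor (z + 1) and quotient 5·z^3 + 27·z^2 + 322·z - 204.
Then z = 3/5 is a root, giving the factor (5·z - 3) and quotient z^2 + 6·z + 68.
The quadratic z^2 + 6·z + 68 has discriminant -236 < 0 and is irreducible over ℤ.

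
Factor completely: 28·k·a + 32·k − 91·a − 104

Group as (28·k·a + 32·k) + (−91·a − 104) = 4·k·(7·a + 8) − 13·(7·a + 8).
Both groups share the factor (7·a + 8).

(4·k − 13)·(7·a + 8)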